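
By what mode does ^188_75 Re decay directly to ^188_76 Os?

ΔA = 188 − 188 = 0; ΔZ = 76 − 75 = +1.
A is unchanged and Z rises by 1 — a neutron has become a proton (β⁻ decay).

beta-minus decay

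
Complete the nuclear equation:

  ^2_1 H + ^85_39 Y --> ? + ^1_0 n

Zr-86

Conserve mass number: 2 + 85 = A + 1, so A = 86.
Conserve atomic number: 1 + 39 = Z + 0, so Z = 40.
Z = 40 is zirconium, so the species is ^86_40 Zr.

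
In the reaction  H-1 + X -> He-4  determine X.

Conserve mass number: 1 + A = 4, so A = 3.
Conserve atomic number: 1 + Z = 2, so Z = 1.
A = 3 and Z = 1 is H-3 — a triton.

triton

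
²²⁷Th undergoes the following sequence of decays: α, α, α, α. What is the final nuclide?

Pb-211

Start: (A, Z) = (227, 90).
After α: (223, 88).
After α: (219, 86).
After α: (215, 84).
After α: (211, 82).
Z = 82 is lead.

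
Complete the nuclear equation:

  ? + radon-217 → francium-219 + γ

deuteron

Conserve mass number: A + 217 = 219 + 0, so A = 2.
Conserve atomic number: Z + 86 = 87 + 0, so Z = 1.
A = 2 and Z = 1 is hydrogen-2 — a deuteron.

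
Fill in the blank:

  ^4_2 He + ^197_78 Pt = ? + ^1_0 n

Conserve mass number: 4 + 197 = A + 1, so A = 200.
Conserve atomic number: 2 + 78 = Z + 0, so Z = 80.
Z = 80 is mercury, so the species is ^200_80 Hg.

Hg-200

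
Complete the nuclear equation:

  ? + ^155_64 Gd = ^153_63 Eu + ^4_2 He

deuteron

Conserve mass number: A + 155 = 153 + 4, so A = 2.
Conserve atomic number: Z + 64 = 63 + 2, so Z = 1.
A = 2 and Z = 1 is ^2_1 H — a deuteron.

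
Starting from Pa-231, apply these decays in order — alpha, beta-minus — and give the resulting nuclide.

Th-227

Start: (A, Z) = (231, 91).
After α: (227, 89).
After β⁻: (227, 90).
Z = 90 is thorium.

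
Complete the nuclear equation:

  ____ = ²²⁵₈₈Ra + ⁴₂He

Conserve mass number: A = 225 + 4, so A = 229.
Conserve atomic number: Z = 88 + 2, so Z = 90.
Z = 90 is thorium, so the species is ²²⁹₉₀Th.

Th-229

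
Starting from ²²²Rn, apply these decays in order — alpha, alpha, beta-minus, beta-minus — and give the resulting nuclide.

Po-214

Start: (A, Z) = (222, 86).
After α: (218, 84).
After α: (214, 82).
After β⁻: (214, 83).
After β⁻: (214, 84).
Z = 84 is polonium.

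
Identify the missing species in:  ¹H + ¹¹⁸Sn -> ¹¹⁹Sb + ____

gamma ray

Conserve mass number: 1 + 118 = 119 + A, so A = 0.
Conserve atomic number: 1 + 50 = 51 + Z, so Z = 0.
A = 0 and Z = 0 is γ — a gamma ray.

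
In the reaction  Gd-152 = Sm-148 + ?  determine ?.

Conserve mass number: 152 = 148 + A, so A = 4.
Conserve atomic number: 64 = 62 + Z, so Z = 2.
A = 4 and Z = 2 is He-4 — an alpha particle.

alpha particle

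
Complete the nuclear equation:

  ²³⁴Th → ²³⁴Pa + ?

Conserve mass number: 234 = 234 + A, so A = 0.
Conserve atomic number: 90 = 91 + Z, so Z = -1.
A = 0 and Z = -1 is e⁻ — a beta-minus particle.

beta-minus particle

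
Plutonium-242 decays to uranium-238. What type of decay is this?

ΔA = 238 − 242 = -4; ΔZ = 92 − 94 = -2.
A drops by 4 and Z drops by 2 — the signature of alpha emission.

alpha decay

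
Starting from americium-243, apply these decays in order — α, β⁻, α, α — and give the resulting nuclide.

Th-231

Start: (A, Z) = (243, 95).
After α: (239, 93).
After β⁻: (239, 94).
After α: (235, 92).
After α: (231, 90).
Z = 90 is thorium.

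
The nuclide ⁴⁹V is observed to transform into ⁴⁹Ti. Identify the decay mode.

ΔA = 49 − 49 = 0; ΔZ = 22 − 23 = -1.
A is unchanged and Z drops by 1 — a proton has become a neutron (β⁺ emission or electron capture).

beta-plus decay or electron capture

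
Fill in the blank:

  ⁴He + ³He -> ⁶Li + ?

proton

Conserve mass number: 4 + 3 = 6 + A, so A = 1.
Conserve atomic number: 2 + 2 = 3 + Z, so Z = 1.
A = 1 and Z = 1 is ¹H — a proton.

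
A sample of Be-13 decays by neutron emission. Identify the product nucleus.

Neutron emission: mass number changes by -1, atomic number by +0.
A: 13 − 1 = 12; Z: 4 = 4.
Z = 4 is beryllium, so the daughter is Be-12.

Be-12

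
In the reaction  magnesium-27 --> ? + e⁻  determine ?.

Conserve mass number: 27 = A + 0, so A = 27.
Conserve atomic number: 12 = Z − 1, so Z = 13.
Z = 13 is aluminium, so the species is aluminium-27.

Al-27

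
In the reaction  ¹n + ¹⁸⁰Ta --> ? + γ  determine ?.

Ta-181

Conserve mass number: 1 + 180 = A + 0, so A = 181.
Conserve atomic number: 0 + 73 = Z + 0, so Z = 73.
Z = 73 is tantalum, so the species is ¹⁸¹Ta.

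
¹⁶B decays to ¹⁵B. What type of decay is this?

neutron emission

ΔA = 15 − 16 = -1; ΔZ = 5 − 5 = +0.
A drops by 1 with Z unchanged — a neutron was emitted.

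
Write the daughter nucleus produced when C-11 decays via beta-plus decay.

B-11

Beta-plus decay: mass number changes by +0, atomic number by -1.
A: 11 = 11; Z: 6 − 1 = 5.
Z = 5 is boron, so the daughter is B-11.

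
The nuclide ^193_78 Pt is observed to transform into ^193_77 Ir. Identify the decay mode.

beta-plus decay or electron capture

ΔA = 193 − 193 = 0; ΔZ = 77 − 78 = -1.
A is unchanged and Z drops by 1 — a proton has become a neutron (β⁺ emission or electron capture).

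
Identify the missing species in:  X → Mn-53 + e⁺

Fe-53

Conserve mass number: A = 53 + 0, so A = 53.
Conserve atomic number: Z = 25 + 1, so Z = 26.
Z = 26 is iron, so the species is Fe-53.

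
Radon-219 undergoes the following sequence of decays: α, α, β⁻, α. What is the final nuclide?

Start: (A, Z) = (219, 86).
After α: (215, 84).
After α: (211, 82).
After β⁻: (211, 83).
After α: (207, 81).
Z = 81 is thallium.

Tl-207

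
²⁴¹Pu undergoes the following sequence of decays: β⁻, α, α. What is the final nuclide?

Pa-233

Start: (A, Z) = (241, 94).
After β⁻: (241, 95).
After α: (237, 93).
After α: (233, 91).
Z = 91 is protactinium.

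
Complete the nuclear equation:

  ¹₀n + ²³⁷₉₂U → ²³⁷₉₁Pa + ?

Conserve mass number: 1 + 237 = 237 + A, so A = 1.
Conserve atomic number: 0 + 92 = 91 + Z, so Z = 1.
A = 1 and Z = 1 is ¹₁H — a proton.

proton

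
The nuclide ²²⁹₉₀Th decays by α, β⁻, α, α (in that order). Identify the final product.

Start: (A, Z) = (229, 90).
After α: (225, 88).
After β⁻: (225, 89).
After α: (221, 87).
After α: (217, 85).
Z = 85 is astatine.

At-217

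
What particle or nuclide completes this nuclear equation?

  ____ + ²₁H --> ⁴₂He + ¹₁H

Conserve mass number: A + 2 = 4 + 1, so A = 3.
Conserve atomic number: Z + 1 = 2 + 1, so Z = 2.
Z = 2 is helium, so the species is ³₂He.

He-3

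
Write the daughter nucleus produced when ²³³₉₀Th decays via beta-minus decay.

Pa-233

Beta-minus decay: mass number changes by +0, atomic number by +1.
A: 233 = 233; Z: 90 + 1 = 91.
Z = 91 is protactinium, so the daughter is ²³³₉₁Pa.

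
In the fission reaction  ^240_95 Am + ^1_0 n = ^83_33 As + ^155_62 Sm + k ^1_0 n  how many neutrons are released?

3

Conserve mass number: 241 = 83 + 155 + k, so k = 241 − 238 = 3.
Check atomic number: 95 = 33 + 62 + 0 = 95. ✓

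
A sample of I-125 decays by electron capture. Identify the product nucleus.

Te-125

Electron capture: mass number changes by +0, atomic number by -1.
A: 125 = 125; Z: 53 − 1 = 52.
Z = 52 is tellurium, so the daughter is Te-125.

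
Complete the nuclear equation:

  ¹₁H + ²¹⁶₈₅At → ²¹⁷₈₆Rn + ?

gamma ray

Conserve mass number: 1 + 216 = 217 + A, so A = 0.
Conserve atomic number: 1 + 85 = 86 + Z, so Z = 0.
A = 0 and Z = 0 is ⁰₀γ — a gamma ray.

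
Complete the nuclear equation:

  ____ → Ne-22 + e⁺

Na-22

Conserve mass number: A = 22 + 0, so A = 22.
Conserve atomic number: Z = 10 + 1, so Z = 11.
Z = 11 is sodium, so the species is Na-22.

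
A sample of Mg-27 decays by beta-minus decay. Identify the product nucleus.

Beta-minus decay: mass number changes by +0, atomic number by +1.
A: 27 = 27; Z: 12 + 1 = 13.
Z = 13 is aluminium, so the daughter is Al-27.

Al-27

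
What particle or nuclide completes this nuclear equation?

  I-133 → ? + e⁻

Conserve mass number: 133 = A + 0, so A = 133.
Conserve atomic number: 53 = Z − 1, so Z = 54.
Z = 54 is xenon, so the species is Xe-133.

Xe-133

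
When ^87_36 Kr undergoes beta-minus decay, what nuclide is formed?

Beta-minus decay: mass number changes by +0, atomic number by +1.
A: 87 = 87; Z: 36 + 1 = 37.
Z = 37 is rubidium, so the daughter is ^87_37 Rb.

Rb-87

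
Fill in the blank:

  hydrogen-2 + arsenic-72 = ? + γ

Conserve mass number: 2 + 72 = A + 0, so A = 74.
Conserve atomic number: 1 + 33 = Z + 0, so Z = 34.
Z = 34 is selenium, so the species is selenium-74.

Se-74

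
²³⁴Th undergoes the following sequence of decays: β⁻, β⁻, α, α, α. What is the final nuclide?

Start: (A, Z) = (234, 90).
After β⁻: (234, 91).
After β⁻: (234, 92).
After α: (230, 90).
After α: (226, 88).
After α: (222, 86).
Z = 86 is radon.

Rn-222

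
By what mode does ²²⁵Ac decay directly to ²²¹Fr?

ΔA = 221 − 225 = -4; ΔZ = 87 − 89 = -2.
A drops by 4 and Z drops by 2 — the signature of alpha emission.

alpha decay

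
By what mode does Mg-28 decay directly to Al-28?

ΔA = 28 − 28 = 0; ΔZ = 13 − 12 = +1.
A is unchanged and Z rises by 1 — a neutron has become a proton (β⁻ decay).

beta-minus decay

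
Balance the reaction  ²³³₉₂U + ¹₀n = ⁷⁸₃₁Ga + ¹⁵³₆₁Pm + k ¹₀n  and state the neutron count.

Conserve mass number: 234 = 78 + 153 + k, so k = 234 − 231 = 3.
Check atomic number: 92 = 31 + 61 + 0 = 92. ✓

3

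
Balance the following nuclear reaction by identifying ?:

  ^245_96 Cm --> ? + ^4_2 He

Pu-241

Conserve mass number: 245 = A + 4, so A = 241.
Conserve atomic number: 96 = Z + 2, so Z = 94.
Z = 94 is plutonium, so the species is ^241_94 Pu.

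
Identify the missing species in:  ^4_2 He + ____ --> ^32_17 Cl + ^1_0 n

P-29

Conserve mass number: 4 + A = 32 + 1, so A = 29.
Conserve atomic number: 2 + Z = 17 + 0, so Z = 15.
Z = 15 is phosphorus, so the species is ^29_15 P.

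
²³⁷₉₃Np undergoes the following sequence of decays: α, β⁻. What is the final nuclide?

Start: (A, Z) = (237, 93).
After α: (233, 91).
After β⁻: (233, 92).
Z = 92 is uranium.

U-233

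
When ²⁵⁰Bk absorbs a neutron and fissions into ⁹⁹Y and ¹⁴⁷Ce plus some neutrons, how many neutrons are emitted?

5

Conserve mass number: 251 = 99 + 147 + k, so k = 251 − 246 = 5.
Check atomic number: 97 = 39 + 58 + 0 = 97. ✓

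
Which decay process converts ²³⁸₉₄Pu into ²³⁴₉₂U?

alpha decay

ΔA = 234 − 238 = -4; ΔZ = 92 − 94 = -2.
A drops by 4 and Z drops by 2 — the signature of alpha emission.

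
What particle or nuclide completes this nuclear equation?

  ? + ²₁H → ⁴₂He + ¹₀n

triton

Conserve mass number: A + 2 = 4 + 1, so A = 3.
Conserve atomic number: Z + 1 = 2 + 0, so Z = 1.
A = 3 and Z = 1 is ³₁H — a triton.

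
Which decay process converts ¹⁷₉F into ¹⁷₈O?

beta-plus decay or electron capture

ΔA = 17 − 17 = 0; ΔZ = 8 − 9 = -1.
A is unchanged and Z drops by 1 — a proton has become a neutron (β⁺ emission or electron capture).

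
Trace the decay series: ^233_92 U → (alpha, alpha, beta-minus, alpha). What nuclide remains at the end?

Fr-221

Start: (A, Z) = (233, 92).
After α: (229, 90).
After α: (225, 88).
After β⁻: (225, 89).
After α: (221, 87).
Z = 87 is francium.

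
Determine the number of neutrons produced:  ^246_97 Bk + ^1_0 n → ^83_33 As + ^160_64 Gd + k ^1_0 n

Conserve mass number: 247 = 83 + 160 + k, so k = 247 − 243 = 4.
Check atomic number: 97 = 33 + 64 + 0 = 97. ✓

4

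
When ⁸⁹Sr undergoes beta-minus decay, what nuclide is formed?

Beta-minus decay: mass number changes by +0, atomic number by +1.
A: 89 = 89; Z: 38 + 1 = 39.
Z = 39 is yttrium, so the daughter is ⁸⁹Y.

Y-89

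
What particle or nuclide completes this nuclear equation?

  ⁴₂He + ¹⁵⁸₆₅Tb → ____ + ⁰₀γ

Ho-162

Conserve mass number: 4 + 158 = A + 0, so A = 162.
Conserve atomic number: 2 + 65 = Z + 0, so Z = 67.
Z = 67 is holmium, so the species is ¹⁶²₆₇Ho.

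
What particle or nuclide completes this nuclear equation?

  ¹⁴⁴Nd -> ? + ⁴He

Ce-140

Conserve mass number: 144 = A + 4, so A = 140.
Conserve atomic number: 60 = Z + 2, so Z = 58.
Z = 58 is cerium, so the species is ¹⁴⁰Ce.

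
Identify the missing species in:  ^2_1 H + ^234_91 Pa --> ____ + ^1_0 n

U-235

Conserve mass number: 2 + 234 = A + 1, so A = 235.
Conserve atomic number: 1 + 91 = Z + 0, so Z = 92.
Z = 92 is uranium, so the species is ^235_92 U.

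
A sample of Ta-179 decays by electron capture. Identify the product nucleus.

Electron capture: mass number changes by +0, atomic number by -1.
A: 179 = 179; Z: 73 − 1 = 72.
Z = 72 is hafnium, so the daughter is Hf-179.

Hf-179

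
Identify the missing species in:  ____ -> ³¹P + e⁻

Conserve mass number: A = 31 + 0, so A = 31.
Conserve atomic number: Z = 15 − 1, so Z = 14.
Z = 14 is silicon, so the species is ³¹Si.

Si-31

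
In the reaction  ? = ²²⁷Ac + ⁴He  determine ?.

Pa-231

Conserve mass number: A = 227 + 4, so A = 231.
Conserve atomic number: Z = 89 + 2, so Z = 91.
Z = 91 is protactinium, so the species is ²³¹Pa.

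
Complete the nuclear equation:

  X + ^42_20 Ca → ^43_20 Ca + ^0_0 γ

neutron

Conserve mass number: A + 42 = 43 + 0, so A = 1.
Conserve atomic number: Z + 20 = 20 + 0, so Z = 0.
A = 1 and Z = 0 is ^1_0 n — a neutron.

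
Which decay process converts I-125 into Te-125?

beta-plus decay or electron capture

ΔA = 125 − 125 = 0; ΔZ = 52 − 53 = -1.
A is unchanged and Z drops by 1 — a proton has become a neutron (β⁺ emission or electron capture).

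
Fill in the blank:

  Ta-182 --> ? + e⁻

Conserve mass number: 182 = A + 0, so A = 182.
Conserve atomic number: 73 = Z − 1, so Z = 74.
Z = 74 is tungsten, so the species is W-182.

W-182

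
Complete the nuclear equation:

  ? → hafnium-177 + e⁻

Conserve mass number: A = 177 + 0, so A = 177.
Conserve atomic number: Z = 72 − 1, so Z = 71.
Z = 71 is lutetium, so the species is lutetium-177.

Lu-177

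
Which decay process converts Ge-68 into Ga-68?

beta-plus decay or electron capture

ΔA = 68 − 68 = 0; ΔZ = 31 − 32 = -1.
A is unchanged and Z drops by 1 — a proton has become a neutron (β⁺ emission or electron capture).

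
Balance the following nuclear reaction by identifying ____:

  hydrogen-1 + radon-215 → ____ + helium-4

Conserve mass number: 1 + 215 = A + 4, so A = 212.
Conserve atomic number: 1 + 86 = Z + 2, so Z = 85.
Z = 85 is astatine, so the species is astatine-212.

At-212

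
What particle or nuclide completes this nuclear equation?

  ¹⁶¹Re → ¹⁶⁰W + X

Conserve mass number: 161 = 160 + A, so A = 1.
Conserve atomic number: 75 = 74 + Z, so Z = 1.
A = 1 and Z = 1 is ¹H — a proton.

proton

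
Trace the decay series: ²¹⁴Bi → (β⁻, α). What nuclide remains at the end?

Start: (A, Z) = (214, 83).
After β⁻: (214, 84).
After α: (210, 82).
Z = 82 is lead.

Pb-210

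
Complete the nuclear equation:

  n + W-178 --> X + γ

W-179

Conserve mass number: 1 + 178 = A + 0, so A = 179.
Conserve atomic number: 0 + 74 = Z + 0, so Z = 74.
Z = 74 is tungsten, so the species is W-179.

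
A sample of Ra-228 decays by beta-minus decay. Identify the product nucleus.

Beta-minus decay: mass number changes by +0, atomic number by +1.
A: 228 = 228; Z: 88 + 1 = 89.
Z = 89 is actinium, so the daughter is Ac-228.

Ac-228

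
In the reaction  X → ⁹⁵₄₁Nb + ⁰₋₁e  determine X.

Zr-95

Conserve mass number: A = 95 + 0, so A = 95.
Conserve atomic number: Z = 41 − 1, so Z = 40.
Z = 40 is zirconium, so the species is ⁹⁵₄₀Zr.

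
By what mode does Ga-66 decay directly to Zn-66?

ΔA = 66 − 66 = 0; ΔZ = 30 − 31 = -1.
A is unchanged and Z drops by 1 — a proton has become a neutron (β⁺ emission or electron capture).

beta-plus decay or electron capture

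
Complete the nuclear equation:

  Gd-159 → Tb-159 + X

Conserve mass number: 159 = 159 + A, so A = 0.
Conserve atomic number: 64 = 65 + Z, so Z = -1.
A = 0 and Z = -1 is e⁻ — a beta-minus particle.

beta-minus particle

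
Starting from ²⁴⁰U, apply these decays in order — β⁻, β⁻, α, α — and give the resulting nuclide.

Th-232

Start: (A, Z) = (240, 92).
After β⁻: (240, 93).
After β⁻: (240, 94).
After α: (236, 92).
After α: (232, 90).
Z = 90 is thorium.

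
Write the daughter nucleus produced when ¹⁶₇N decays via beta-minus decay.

O-16

Beta-minus decay: mass number changes by +0, atomic number by +1.
A: 16 = 16; Z: 7 + 1 = 8.
Z = 8 is oxygen, so the daughter is ¹⁶₈O.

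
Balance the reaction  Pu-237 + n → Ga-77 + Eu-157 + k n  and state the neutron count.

Conserve mass number: 238 = 77 + 157 + k, so k = 238 − 234 = 4.
Check atomic number: 94 = 31 + 63 + 0 = 94. ✓

4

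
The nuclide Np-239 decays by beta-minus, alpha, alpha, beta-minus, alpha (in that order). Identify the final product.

Start: (A, Z) = (239, 93).
After β⁻: (239, 94).
After α: (235, 92).
After α: (231, 90).
After β⁻: (231, 91).
After α: (227, 89).
Z = 89 is actinium.

Ac-227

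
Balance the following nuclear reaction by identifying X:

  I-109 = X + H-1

Conserve mass number: 109 = A + 1, so A = 108.
Conserve atomic number: 53 = Z + 1, so Z = 52.
Z = 52 is tellurium, so the species is Te-108.

Te-108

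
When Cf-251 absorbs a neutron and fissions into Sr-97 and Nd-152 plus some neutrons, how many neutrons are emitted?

3

Conserve mass number: 252 = 97 + 152 + k, so k = 252 − 249 = 3.
Check atomic number: 98 = 38 + 60 + 0 = 98. ✓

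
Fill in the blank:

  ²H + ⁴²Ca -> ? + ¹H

Ca-43

Conserve mass number: 2 + 42 = A + 1, so A = 43.
Conserve atomic number: 1 + 20 = Z + 1, so Z = 20.
Z = 20 is calcium, so the species is ⁴³Ca.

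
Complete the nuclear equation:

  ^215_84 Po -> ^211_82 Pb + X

Conserve mass number: 215 = 211 + A, so A = 4.
Conserve atomic number: 84 = 82 + Z, so Z = 2.
A = 4 and Z = 2 is ^4_2 He — an alpha particle.

alpha particle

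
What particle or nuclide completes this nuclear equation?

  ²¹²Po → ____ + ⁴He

Pb-208

Conserve mass number: 212 = A + 4, so A = 208.
Conserve atomic number: 84 = Z + 2, so Z = 82.
Z = 82 is lead, so the species is ²⁰⁸Pb.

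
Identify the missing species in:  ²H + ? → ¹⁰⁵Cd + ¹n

Conserve mass number: 2 + A = 105 + 1, so A = 104.
Conserve atomic number: 1 + Z = 48 + 0, so Z = 47.
Z = 47 is silver, so the species is ¹⁰⁴Ag.

Ag-104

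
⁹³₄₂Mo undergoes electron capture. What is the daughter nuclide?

Nb-93

Electron capture: mass number changes by +0, atomic number by -1.
A: 93 = 93; Z: 42 − 1 = 41.
Z = 41 is niobium, so the daughter is ⁹³₄₁Nb.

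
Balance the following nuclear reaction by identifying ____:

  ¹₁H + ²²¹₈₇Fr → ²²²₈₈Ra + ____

Conserve mass number: 1 + 221 = 222 + A, so A = 0.
Conserve atomic number: 1 + 87 = 88 + Z, so Z = 0.
A = 0 and Z = 0 is ⁰₀γ — a gamma ray.

gamma ray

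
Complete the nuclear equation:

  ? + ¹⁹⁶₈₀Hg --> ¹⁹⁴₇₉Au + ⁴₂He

deuteron

Conserve mass number: A + 196 = 194 + 4, so A = 2.
Conserve atomic number: Z + 80 = 79 + 2, so Z = 1.
A = 2 and Z = 1 is ²₁H — a deuteron.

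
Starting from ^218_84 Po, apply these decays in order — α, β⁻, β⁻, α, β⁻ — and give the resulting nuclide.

Start: (A, Z) = (218, 84).
After α: (214, 82).
After β⁻: (214, 83).
After β⁻: (214, 84).
After α: (210, 82).
After β⁻: (210, 83).
Z = 83 is bismuth.

Bi-210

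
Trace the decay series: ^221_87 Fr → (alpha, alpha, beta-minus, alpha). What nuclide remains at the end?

Pb-209

Start: (A, Z) = (221, 87).
After α: (217, 85).
After α: (213, 83).
After β⁻: (213, 84).
After α: (209, 82).
Z = 82 is lead.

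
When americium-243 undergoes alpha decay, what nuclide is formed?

Alpha decay: mass number changes by -4, atomic number by -2.
A: 243 − 4 = 239; Z: 95 − 2 = 93.
Z = 93 is neptunium, so the daughter is neptunium-239.

Np-239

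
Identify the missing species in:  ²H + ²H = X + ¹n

He-3

Conserve mass number: 2 + 2 = A + 1, so A = 3.
Conserve atomic number: 1 + 1 = Z + 0, so Z = 2.
Z = 2 is helium, so the species is ³He.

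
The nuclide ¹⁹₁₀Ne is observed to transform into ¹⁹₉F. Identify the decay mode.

beta-plus decay or electron capture

ΔA = 19 − 19 = 0; ΔZ = 9 − 10 = -1.
A is unchanged and Z drops by 1 — a proton has become a neutron (β⁺ emission or electron capture).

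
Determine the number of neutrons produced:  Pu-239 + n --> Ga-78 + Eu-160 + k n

Conserve mass number: 240 = 78 + 160 + k, so k = 240 − 238 = 2.
Check atomic number: 94 = 31 + 63 + 0 = 94. ✓

2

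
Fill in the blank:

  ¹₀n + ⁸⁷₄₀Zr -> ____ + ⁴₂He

Conserve mass number: 1 + 87 = A + 4, so A = 84.
Conserve atomic number: 0 + 40 = Z + 2, so Z = 38.
Z = 38 is strontium, so the species is ⁸⁴₃₈Sr.

Sr-84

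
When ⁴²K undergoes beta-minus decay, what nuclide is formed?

Ca-42

Beta-minus decay: mass number changes by +0, atomic number by +1.
A: 42 = 42; Z: 19 + 1 = 20.
Z = 20 is calcium, so the daughter is ⁴²Ca.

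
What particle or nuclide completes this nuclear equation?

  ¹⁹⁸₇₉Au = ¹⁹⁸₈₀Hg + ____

Conserve mass number: 198 = 198 + A, so A = 0.
Conserve atomic number: 79 = 80 + Z, so Z = -1.
A = 0 and Z = -1 is ⁰₋₁e — a beta-minus particle.

beta-minus particle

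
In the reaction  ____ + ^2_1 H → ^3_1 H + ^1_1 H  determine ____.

deuteron

Conserve mass number: A + 2 = 3 + 1, so A = 2.
Conserve atomic number: Z + 1 = 1 + 1, so Z = 1.
A = 2 and Z = 1 is ^2_1 H — a deuteron.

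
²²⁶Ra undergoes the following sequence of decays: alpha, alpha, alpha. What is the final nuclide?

Pb-214

Start: (A, Z) = (226, 88).
After α: (222, 86).
After α: (218, 84).
After α: (214, 82).
Z = 82 is lead.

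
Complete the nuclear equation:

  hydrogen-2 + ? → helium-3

Conserve mass number: 2 + A = 3, so A = 1.
Conserve atomic number: 1 + Z = 2, so Z = 1.
A = 1 and Z = 1 is hydrogen-1 — a proton.

proton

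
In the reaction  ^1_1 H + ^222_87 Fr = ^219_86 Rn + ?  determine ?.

alpha particle

Conserve mass number: 1 + 222 = 219 + A, so A = 4.
Conserve atomic number: 1 + 87 = 86 + Z, so Z = 2.
A = 4 and Z = 2 is ^4_2 He — an alpha particle.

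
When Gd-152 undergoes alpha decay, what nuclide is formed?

Alpha decay: mass number changes by -4, atomic number by -2.
A: 152 − 4 = 148; Z: 64 − 2 = 62.
Z = 62 is samarium, so the daughter is Sm-148.

Sm-148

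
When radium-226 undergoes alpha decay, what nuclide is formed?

Rn-222

Alpha decay: mass number changes by -4, atomic number by -2.
A: 226 − 4 = 222; Z: 88 − 2 = 86.
Z = 86 is radon, so the daughter is radon-222.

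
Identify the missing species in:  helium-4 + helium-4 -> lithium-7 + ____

Conserve mass number: 4 + 4 = 7 + A, so A = 1.
Conserve atomic number: 2 + 2 = 3 + Z, so Z = 1.
A = 1 and Z = 1 is hydrogen-1 — a proton.

proton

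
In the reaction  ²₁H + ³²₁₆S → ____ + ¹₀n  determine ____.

Conserve mass number: 2 + 32 = A + 1, so A = 33.
Conserve atomic number: 1 + 16 = Z + 0, so Z = 17.
Z = 17 is chlorine, so the species is ³³₁₇Cl.

Cl-33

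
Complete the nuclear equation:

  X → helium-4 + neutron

Conserve mass number: A = 4 + 1, so A = 5.
Conserve atomic number: Z = 2 + 0, so Z = 2.
Z = 2 is helium, so the species is helium-5.

He-5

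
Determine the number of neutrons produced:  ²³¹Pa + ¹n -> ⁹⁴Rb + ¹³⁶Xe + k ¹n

Conserve mass number: 232 = 94 + 136 + k, so k = 232 − 230 = 2.
Check atomic number: 91 = 37 + 54 + 0 = 91. ✓

2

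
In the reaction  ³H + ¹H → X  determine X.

Conserve mass number: 3 + 1 = A, so A = 4.
Conserve atomic number: 1 + 1 = Z, so Z = 2.
A = 4 and Z = 2 is ⁴He — an alpha particle.

He-4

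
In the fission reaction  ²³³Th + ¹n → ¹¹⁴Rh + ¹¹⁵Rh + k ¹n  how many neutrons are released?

5

Conserve mass number: 234 = 114 + 115 + k, so k = 234 − 229 = 5.
Check atomic number: 90 = 45 + 45 + 0 = 90. ✓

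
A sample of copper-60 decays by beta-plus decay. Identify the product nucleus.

Beta-plus decay: mass number changes by +0, atomic number by -1.
A: 60 = 60; Z: 29 − 1 = 28.
Z = 28 is nickel, so the daughter is nickel-60.

Ni-60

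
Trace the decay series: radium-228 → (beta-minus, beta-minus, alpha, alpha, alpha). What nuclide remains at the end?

Start: (A, Z) = (228, 88).
After β⁻: (228, 89).
After β⁻: (228, 90).
After α: (224, 88).
After α: (220, 86).
After α: (216, 84).
Z = 84 is polonium.

Po-216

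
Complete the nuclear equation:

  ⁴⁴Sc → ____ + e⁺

Ca-44

Conserve mass number: 44 = A + 0, so A = 44.
Conserve atomic number: 21 = Z + 1, so Z = 20.
Z = 20 is calcium, so the species is ⁴⁴Ca.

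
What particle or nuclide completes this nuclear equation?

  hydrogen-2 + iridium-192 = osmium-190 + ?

alpha particle

Conserve mass number: 2 + 192 = 190 + A, so A = 4.
Conserve atomic number: 1 + 77 = 76 + Z, so Z = 2.
A = 4 and Z = 2 is helium-4 — an alpha particle.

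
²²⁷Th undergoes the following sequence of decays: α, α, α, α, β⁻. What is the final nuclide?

Start: (A, Z) = (227, 90).
After α: (223, 88).
After α: (219, 86).
After α: (215, 84).
After α: (211, 82).
After β⁻: (211, 83).
Z = 83 is bismuth.

Bi-211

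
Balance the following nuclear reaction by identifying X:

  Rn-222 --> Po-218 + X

Conserve mass number: 222 = 218 + A, so A = 4.
Conserve atomic number: 86 = 84 + Z, so Z = 2.
A = 4 and Z = 2 is He-4 — an alpha particle.

alpha particle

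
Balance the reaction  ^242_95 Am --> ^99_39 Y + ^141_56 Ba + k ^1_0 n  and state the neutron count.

Conserve mass number: 242 = 99 + 141 + k, so k = 242 − 240 = 2.
Check atomic number: 95 = 39 + 56 + 0 = 95. ✓

2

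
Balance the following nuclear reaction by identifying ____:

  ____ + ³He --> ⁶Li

Conserve mass number: A + 3 = 6, so A = 3.
Conserve atomic number: Z + 2 = 3, so Z = 1.
A = 3 and Z = 1 is ³H — a triton.

triton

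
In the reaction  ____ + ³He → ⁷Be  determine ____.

alpha particle

Conserve mass number: A + 3 = 7, so A = 4.
Conserve atomic number: Z + 2 = 4, so Z = 2.
A = 4 and Z = 2 is ⁴He — an alpha particle.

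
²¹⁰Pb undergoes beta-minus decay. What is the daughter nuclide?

Beta-minus decay: mass number changes by +0, atomic number by +1.
A: 210 = 210; Z: 82 + 1 = 83.
Z = 83 is bismuth, so the daughter is ²¹⁰Bi.

Bi-210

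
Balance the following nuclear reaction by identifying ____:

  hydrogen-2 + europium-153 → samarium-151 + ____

Conserve mass number: 2 + 153 = 151 + A, so A = 4.
Conserve atomic number: 1 + 63 = 62 + Z, so Z = 2.
A = 4 and Z = 2 is helium-4 — an alpha particle.

alpha particle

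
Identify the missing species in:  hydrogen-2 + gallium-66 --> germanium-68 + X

gamma ray

Conserve mass number: 2 + 66 = 68 + A, so A = 0.
Conserve atomic number: 1 + 31 = 32 + Z, so Z = 0.
A = 0 and Z = 0 is γ — a gamma ray.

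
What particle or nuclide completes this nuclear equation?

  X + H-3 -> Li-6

Conserve mass number: A + 3 = 6, so A = 3.
Conserve atomic number: Z + 1 = 3, so Z = 2.
Z = 2 is helium, so the species is He-3.

He-3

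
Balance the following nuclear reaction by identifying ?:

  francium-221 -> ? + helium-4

At-217

Conserve mass number: 221 = A + 4, so A = 217.
Conserve atomic number: 87 = Z + 2, so Z = 85.
Z = 85 is astatine, so the species is astatine-217.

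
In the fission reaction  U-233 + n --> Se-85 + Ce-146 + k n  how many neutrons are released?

3

Conserve mass number: 234 = 85 + 146 + k, so k = 234 − 231 = 3.
Check atomic number: 92 = 34 + 58 + 0 = 92. ✓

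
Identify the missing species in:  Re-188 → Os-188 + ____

beta-minus particle

Conserve mass number: 188 = 188 + A, so A = 0.
Conserve atomic number: 75 = 76 + Z, so Z = -1.
A = 0 and Z = -1 is e⁻ — a beta-minus particle.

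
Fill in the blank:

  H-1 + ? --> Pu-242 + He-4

Am-245

Conserve mass number: 1 + A = 242 + 4, so A = 245.
Conserve atomic number: 1 + Z = 94 + 2, so Z = 95.
Z = 95 is americium, so the species is Am-245.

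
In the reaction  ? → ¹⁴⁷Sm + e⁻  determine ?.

Pm-147

Conserve mass number: A = 147 + 0, so A = 147.
Conserve atomic number: Z = 62 − 1, so Z = 61.
Z = 61 is promethium, so the species is ¹⁴⁷Pm.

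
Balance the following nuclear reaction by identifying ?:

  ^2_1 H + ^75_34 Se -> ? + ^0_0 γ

Br-77

Conserve mass number: 2 + 75 = A + 0, so A = 77.
Conserve atomic number: 1 + 34 = Z + 0, so Z = 35.
Z = 35 is bromine, so the species is ^77_35 Br.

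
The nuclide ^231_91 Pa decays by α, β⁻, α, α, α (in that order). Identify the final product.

Start: (A, Z) = (231, 91).
After α: (227, 89).
After β⁻: (227, 90).
After α: (223, 88).
After α: (219, 86).
After α: (215, 84).
Z = 84 is polonium.

Po-215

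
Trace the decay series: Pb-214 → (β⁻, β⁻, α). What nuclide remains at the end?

Pb-210

Start: (A, Z) = (214, 82).
After β⁻: (214, 83).
After β⁻: (214, 84).
After α: (210, 82).
Z = 82 is lead.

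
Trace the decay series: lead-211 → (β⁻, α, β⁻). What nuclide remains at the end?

Pb-207

Start: (A, Z) = (211, 82).
After β⁻: (211, 83).
After α: (207, 81).
After β⁻: (207, 82).
Z = 82 is lead.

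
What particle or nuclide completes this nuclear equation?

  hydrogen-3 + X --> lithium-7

alpha particle

Conserve mass number: 3 + A = 7, so A = 4.
Conserve atomic number: 1 + Z = 3, so Z = 2.
A = 4 and Z = 2 is helium-4 — an alpha particle.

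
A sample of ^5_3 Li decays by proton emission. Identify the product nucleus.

Proton emission: mass number changes by -1, atomic number by -1.
A: 5 − 1 = 4; Z: 3 − 1 = 2.
Z = 2 is helium, so the daughter is ^4_2 He.

He-4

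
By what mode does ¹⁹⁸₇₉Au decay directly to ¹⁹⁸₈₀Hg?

ΔA = 198 − 198 = 0; ΔZ = 80 − 79 = +1.
A is unchanged and Z rises by 1 — a neutron has become a proton (β⁻ decay).

beta-minus decay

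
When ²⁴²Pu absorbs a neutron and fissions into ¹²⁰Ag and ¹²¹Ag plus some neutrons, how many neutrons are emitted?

2

Conserve mass number: 243 = 120 + 121 + k, so k = 243 − 241 = 2.
Check atomic number: 94 = 47 + 47 + 0 = 94. ✓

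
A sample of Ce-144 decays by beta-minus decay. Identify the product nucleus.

Beta-minus decay: mass number changes by +0, atomic number by +1.
A: 144 = 144; Z: 58 + 1 = 59.
Z = 59 is praseodymium, so the daughter is Pr-144.

Pr-144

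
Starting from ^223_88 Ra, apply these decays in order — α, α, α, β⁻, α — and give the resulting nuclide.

Tl-207

Start: (A, Z) = (223, 88).
After α: (219, 86).
After α: (215, 84).
After α: (211, 82).
After β⁻: (211, 83).
After α: (207, 81).
Z = 81 is thallium.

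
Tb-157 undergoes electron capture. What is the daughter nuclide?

Electron capture: mass number changes by +0, atomic number by -1.
A: 157 = 157; Z: 65 − 1 = 64.
Z = 64 is gadolinium, so the daughter is Gd-157.

Gd-157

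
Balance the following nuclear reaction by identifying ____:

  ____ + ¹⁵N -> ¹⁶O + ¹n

Conserve mass number: A + 15 = 16 + 1, so A = 2.
Conserve atomic number: Z + 7 = 8 + 0, so Z = 1.
A = 2 and Z = 1 is ²H — a deuteron.

deuteron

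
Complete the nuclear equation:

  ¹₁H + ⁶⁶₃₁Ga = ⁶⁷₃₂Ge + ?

Conserve mass number: 1 + 66 = 67 + A, so A = 0.
Conserve atomic number: 1 + 31 = 32 + Z, so Z = 0.
A = 0 and Z = 0 is ⁰₀γ — a gamma ray.

gamma ray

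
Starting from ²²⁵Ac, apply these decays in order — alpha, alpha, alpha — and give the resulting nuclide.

Bi-213

Start: (A, Z) = (225, 89).
After α: (221, 87).
After α: (217, 85).
After α: (213, 83).
Z = 83 is bismuth.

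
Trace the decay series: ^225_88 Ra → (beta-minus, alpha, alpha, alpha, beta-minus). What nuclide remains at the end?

Po-213

Start: (A, Z) = (225, 88).
After β⁻: (225, 89).
After α: (221, 87).
After α: (217, 85).
After α: (213, 83).
After β⁻: (213, 84).
Z = 84 is polonium.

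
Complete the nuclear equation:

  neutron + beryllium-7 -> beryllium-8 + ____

gamma ray

Conserve mass number: 1 + 7 = 8 + A, so A = 0.
Conserve atomic number: 0 + 4 = 4 + Z, so Z = 0.
A = 0 and Z = 0 is γ — a gamma ray.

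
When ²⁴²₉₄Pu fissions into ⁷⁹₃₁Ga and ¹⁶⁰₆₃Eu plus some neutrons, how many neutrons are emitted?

3

Conserve mass number: 242 = 79 + 160 + k, so k = 242 − 239 = 3.
Check atomic number: 94 = 31 + 63 + 0 = 94. ✓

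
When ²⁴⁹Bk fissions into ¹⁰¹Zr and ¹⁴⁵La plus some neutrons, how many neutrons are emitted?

Conserve mass number: 249 = 101 + 145 + k, so k = 249 − 246 = 3.
Check atomic number: 97 = 40 + 57 + 0 = 97. ✓

3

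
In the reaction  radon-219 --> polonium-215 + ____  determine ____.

Conserve mass number: 219 = 215 + A, so A = 4.
Conserve atomic number: 86 = 84 + Z, so Z = 2.
A = 4 and Z = 2 is helium-4 — an alpha particle.

alpha particle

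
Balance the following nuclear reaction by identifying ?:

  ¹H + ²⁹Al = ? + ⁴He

Conserve mass number: 1 + 29 = A + 4, so A = 26.
Conserve atomic number: 1 + 13 = Z + 2, so Z = 12.
Z = 12 is magnesium, so the species is ²⁶Mg.

Mg-26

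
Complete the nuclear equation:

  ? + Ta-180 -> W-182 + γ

Conserve mass number: A + 180 = 182 + 0, so A = 2.
Conserve atomic number: Z + 73 = 74 + 0, so Z = 1.
A = 2 and Z = 1 is H-2 — a deuteron.

deuteron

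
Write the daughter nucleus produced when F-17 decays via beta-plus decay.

O-17

Beta-plus decay: mass number changes by +0, atomic number by -1.
A: 17 = 17; Z: 9 − 1 = 8.
Z = 8 is oxygen, so the daughter is O-17.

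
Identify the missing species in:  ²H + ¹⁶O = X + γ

F-18

Conserve mass number: 2 + 16 = A + 0, so A = 18.
Conserve atomic number: 1 + 8 = Z + 0, so Z = 9.
Z = 9 is fluorine, so the species is ¹⁸F.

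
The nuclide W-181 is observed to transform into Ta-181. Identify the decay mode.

beta-plus decay or electron capture

ΔA = 181 − 181 = 0; ΔZ = 73 − 74 = -1.
A is unchanged and Z drops by 1 — a proton has become a neutron (β⁺ emission or electron capture).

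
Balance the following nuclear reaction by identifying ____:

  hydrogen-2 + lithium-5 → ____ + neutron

Conserve mass number: 2 + 5 = A + 1, so A = 6.
Conserve atomic number: 1 + 3 = Z + 0, so Z = 4.
Z = 4 is beryllium, so the species is beryllium-6.

Be-6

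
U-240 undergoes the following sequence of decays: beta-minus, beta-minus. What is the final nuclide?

Pu-240

Start: (A, Z) = (240, 92).
After β⁻: (240, 93).
After β⁻: (240, 94).
Z = 94 is plutonium.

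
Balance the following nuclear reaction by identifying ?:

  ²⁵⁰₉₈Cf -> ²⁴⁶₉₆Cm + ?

Conserve mass number: 250 = 246 + A, so A = 4.
Conserve atomic number: 98 = 96 + Z, so Z = 2.
A = 4 and Z = 2 is ⁴₂He — an alpha particle.

alpha particle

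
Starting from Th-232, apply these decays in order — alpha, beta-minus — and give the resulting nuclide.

Start: (A, Z) = (232, 90).
After α: (228, 88).
After β⁻: (228, 89).
Z = 89 is actinium.

Ac-228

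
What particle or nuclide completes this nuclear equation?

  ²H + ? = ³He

Conserve mass number: 2 + A = 3, so A = 1.
Conserve atomic number: 1 + Z = 2, so Z = 1.
A = 1 and Z = 1 is ¹H — a proton.

proton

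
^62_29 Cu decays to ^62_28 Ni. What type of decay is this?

beta-plus decay or electron capture

ΔA = 62 − 62 = 0; ΔZ = 28 − 29 = -1.
A is unchanged and Z drops by 1 — a proton has become a neutron (β⁺ emission or electron capture).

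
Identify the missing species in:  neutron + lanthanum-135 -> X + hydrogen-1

Conserve mass number: 1 + 135 = A + 1, so A = 135.
Conserve atomic number: 0 + 57 = Z + 1, so Z = 56.
Z = 56 is barium, so the species is barium-135.

Ba-135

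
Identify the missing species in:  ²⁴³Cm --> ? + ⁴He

Pu-239

Conserve mass number: 243 = A + 4, so A = 239.
Conserve atomic number: 96 = Z + 2, so Z = 94.
Z = 94 is plutonium, so the species is ²³⁹Pu.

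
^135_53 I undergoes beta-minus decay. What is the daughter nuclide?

Xe-135

Beta-minus decay: mass number changes by +0, atomic number by +1.
A: 135 = 135; Z: 53 + 1 = 54.
Z = 54 is xenon, so the daughter is ^135_54 Xe.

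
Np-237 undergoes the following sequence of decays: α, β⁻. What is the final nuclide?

U-233

Start: (A, Z) = (237, 93).
After α: (233, 91).
After β⁻: (233, 92).
Z = 92 is uranium.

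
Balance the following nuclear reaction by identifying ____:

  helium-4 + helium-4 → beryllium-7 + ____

neutron

Conserve mass number: 4 + 4 = 7 + A, so A = 1.
Conserve atomic number: 2 + 2 = 4 + Z, so Z = 0.
A = 1 and Z = 0 is neutron — a neutron.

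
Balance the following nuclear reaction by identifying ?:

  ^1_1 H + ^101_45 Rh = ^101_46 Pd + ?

Conserve mass number: 1 + 101 = 101 + A, so A = 1.
Conserve atomic number: 1 + 45 = 46 + Z, so Z = 0.
A = 1 and Z = 0 is ^1_0 n — a neutron.

neutron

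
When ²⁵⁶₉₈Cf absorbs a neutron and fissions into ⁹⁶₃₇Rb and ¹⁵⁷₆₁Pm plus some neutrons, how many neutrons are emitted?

Conserve mass number: 257 = 96 + 157 + k, so k = 257 − 253 = 4.
Check atomic number: 98 = 37 + 61 + 0 = 98. ✓

4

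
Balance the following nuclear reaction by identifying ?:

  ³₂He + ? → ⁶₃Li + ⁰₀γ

Conserve mass number: 3 + A = 6 + 0, so A = 3.
Conserve atomic number: 2 + Z = 3 + 0, so Z = 1.
A = 3 and Z = 1 is ³₁H — a triton.

triton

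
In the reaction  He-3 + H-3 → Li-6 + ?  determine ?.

Conserve mass number: 3 + 3 = 6 + A, so A = 0.
Conserve atomic number: 2 + 1 = 3 + Z, so Z = 0.
A = 0 and Z = 0 is γ — a gamma ray.

gamma ray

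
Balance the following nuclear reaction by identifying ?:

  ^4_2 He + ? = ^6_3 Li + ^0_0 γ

deuteron

Conserve mass number: 4 + A = 6 + 0, so A = 2.
Conserve atomic number: 2 + Z = 3 + 0, so Z = 1.
A = 2 and Z = 1 is ^2_1 H — a deuteron.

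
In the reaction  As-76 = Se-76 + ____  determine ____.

Conserve mass number: 76 = 76 + A, so A = 0.
Conserve atomic number: 33 = 34 + Z, so Z = -1.
A = 0 and Z = -1 is e⁻ — a beta-minus particle.

beta-minus particle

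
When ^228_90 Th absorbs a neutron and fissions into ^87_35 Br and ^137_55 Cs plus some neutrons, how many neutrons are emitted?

5

Conserve mass number: 229 = 87 + 137 + k, so k = 229 − 224 = 5.
Check atomic number: 90 = 35 + 55 + 0 = 90. ✓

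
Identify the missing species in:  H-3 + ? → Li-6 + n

Conserve mass number: 3 + A = 6 + 1, so A = 4.
Conserve atomic number: 1 + Z = 3 + 0, so Z = 2.
A = 4 and Z = 2 is He-4 — an alpha particle.

alpha particle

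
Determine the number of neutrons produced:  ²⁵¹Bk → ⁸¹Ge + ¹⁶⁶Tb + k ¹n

Conserve mass number: 251 = 81 + 166 + k, so k = 251 − 247 = 4.
Check atomic number: 97 = 32 + 65 + 0 = 97. ✓

4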